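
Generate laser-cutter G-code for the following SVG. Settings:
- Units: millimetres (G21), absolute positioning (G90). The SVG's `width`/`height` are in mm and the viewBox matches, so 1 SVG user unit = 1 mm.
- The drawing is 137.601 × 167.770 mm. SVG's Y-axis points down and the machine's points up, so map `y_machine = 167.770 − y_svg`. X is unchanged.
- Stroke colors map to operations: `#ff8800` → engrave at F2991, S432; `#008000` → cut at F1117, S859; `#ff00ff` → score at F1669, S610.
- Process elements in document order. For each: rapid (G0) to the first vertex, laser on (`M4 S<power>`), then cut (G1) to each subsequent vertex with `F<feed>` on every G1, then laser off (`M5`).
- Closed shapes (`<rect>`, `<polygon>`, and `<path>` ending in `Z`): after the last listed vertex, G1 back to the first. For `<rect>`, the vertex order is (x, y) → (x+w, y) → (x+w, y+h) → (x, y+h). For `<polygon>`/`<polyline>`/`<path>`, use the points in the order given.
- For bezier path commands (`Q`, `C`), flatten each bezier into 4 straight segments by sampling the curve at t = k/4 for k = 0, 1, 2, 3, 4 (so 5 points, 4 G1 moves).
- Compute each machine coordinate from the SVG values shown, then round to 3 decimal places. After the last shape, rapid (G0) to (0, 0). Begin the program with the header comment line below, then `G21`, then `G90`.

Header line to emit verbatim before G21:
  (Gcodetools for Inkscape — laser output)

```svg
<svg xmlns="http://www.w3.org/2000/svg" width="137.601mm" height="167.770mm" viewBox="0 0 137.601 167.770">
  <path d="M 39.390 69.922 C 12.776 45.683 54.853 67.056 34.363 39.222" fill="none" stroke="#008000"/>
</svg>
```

viewBox `0 0 137.601 167.770` with mm width/height → 1 unit = 1 mm. Flip: y_m = 167.770 − y_svg.

**Shape 1** — `<path>` cubic bezier, stroke `#008000` → cut (S859, F1117). Control points (SVG): P0=(39.390,69.922), P1=(12.776,45.683), P2=(54.853,67.056), P3=(34.363,39.222); sampled at t=k/4. Machine vertices: (39.390,97.848) → (30.258,108.957) → (34.580,111.850) → (40.050,115.417) → (34.363,128.548). Open path.

(Gcodetools for Inkscape — laser output)
G21
G90
G0 X39.390 Y97.848
M4 S859
G1 X30.258 Y108.957 F1117
G1 X34.580 Y111.850 F1117
G1 X40.050 Y115.417 F1117
G1 X34.363 Y128.548 F1117
M5
G0 X0.000 Y0.000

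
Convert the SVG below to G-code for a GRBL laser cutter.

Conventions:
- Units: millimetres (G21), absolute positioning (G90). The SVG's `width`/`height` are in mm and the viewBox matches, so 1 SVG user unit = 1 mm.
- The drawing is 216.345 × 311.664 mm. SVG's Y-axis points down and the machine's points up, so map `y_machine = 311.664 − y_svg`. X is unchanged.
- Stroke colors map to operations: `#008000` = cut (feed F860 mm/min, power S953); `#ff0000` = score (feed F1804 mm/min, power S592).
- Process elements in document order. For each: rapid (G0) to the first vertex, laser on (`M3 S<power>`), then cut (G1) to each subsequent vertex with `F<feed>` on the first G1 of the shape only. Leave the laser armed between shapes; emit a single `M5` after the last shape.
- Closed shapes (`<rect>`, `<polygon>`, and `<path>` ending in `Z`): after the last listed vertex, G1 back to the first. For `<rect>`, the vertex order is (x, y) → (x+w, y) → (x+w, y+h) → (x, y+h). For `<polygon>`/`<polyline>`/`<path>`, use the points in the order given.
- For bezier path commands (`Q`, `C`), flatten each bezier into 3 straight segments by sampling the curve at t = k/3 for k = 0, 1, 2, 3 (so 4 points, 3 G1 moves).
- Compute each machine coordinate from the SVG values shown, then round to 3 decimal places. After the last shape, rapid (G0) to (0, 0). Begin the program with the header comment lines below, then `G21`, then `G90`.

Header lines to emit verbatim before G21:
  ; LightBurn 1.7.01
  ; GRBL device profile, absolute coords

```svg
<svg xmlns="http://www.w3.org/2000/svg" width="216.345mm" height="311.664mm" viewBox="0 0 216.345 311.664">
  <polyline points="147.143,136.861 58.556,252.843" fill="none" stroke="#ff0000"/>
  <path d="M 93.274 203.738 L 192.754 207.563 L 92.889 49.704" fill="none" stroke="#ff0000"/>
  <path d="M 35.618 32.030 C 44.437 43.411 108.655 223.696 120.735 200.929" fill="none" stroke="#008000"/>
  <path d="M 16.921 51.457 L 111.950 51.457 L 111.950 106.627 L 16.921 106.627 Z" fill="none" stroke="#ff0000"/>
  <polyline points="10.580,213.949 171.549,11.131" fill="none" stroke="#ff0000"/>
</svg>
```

; LightBurn 1.7.01
; GRBL device profile, absolute coords
G21
G90
G0 X147.143 Y174.803
M3 S592
G1 X58.556 Y58.821 F1804
G0 X93.274 Y107.926
M3 S592
G1 X192.754 Y104.101 F1804
G1 X92.889 Y261.960
G0 X35.618 Y279.634
M3 S953
G1 X58.920 Y225.728 F860
G1 X95.259 Y141.876
G1 X120.735 Y110.735
G0 X16.921 Y260.207
M3 S592
G1 X111.950 Y260.207 F1804
G1 X111.950 Y205.037
G1 X16.921 Y205.037
G1 X16.921 Y260.207
G0 X10.580 Y97.715
M3 S592
G1 X171.549 Y300.533 F1804
M5
G0 X0.000 Y0.000

1 u = 1 mm; y_m = 311.664 − y.

[1] `<polyline>` line segment, #ff0000→score S592 F1804: (147.143,174.803) → (58.556,58.821)

[2] `<path>` open polyline, #ff0000→score S592 F1804: (93.274,107.926) → (192.754,104.101) → (92.889,261.960)

[3] `<path>` cubic bezier, #008000→cut S953 F860: (35.618,279.634) → (58.920,225.728) → (95.259,141.876) → (120.735,110.735)

[4] `<path>` rectangle, #ff0000→score S592 F1804: (16.921,260.207) → (111.950,260.207) → (111.950,205.037) → (16.921,205.037) → (16.921,260.207) (closed)

[5] `<polyline>` line segment, #ff0000→score S592 F1804: (10.580,97.715) → (171.549,300.533)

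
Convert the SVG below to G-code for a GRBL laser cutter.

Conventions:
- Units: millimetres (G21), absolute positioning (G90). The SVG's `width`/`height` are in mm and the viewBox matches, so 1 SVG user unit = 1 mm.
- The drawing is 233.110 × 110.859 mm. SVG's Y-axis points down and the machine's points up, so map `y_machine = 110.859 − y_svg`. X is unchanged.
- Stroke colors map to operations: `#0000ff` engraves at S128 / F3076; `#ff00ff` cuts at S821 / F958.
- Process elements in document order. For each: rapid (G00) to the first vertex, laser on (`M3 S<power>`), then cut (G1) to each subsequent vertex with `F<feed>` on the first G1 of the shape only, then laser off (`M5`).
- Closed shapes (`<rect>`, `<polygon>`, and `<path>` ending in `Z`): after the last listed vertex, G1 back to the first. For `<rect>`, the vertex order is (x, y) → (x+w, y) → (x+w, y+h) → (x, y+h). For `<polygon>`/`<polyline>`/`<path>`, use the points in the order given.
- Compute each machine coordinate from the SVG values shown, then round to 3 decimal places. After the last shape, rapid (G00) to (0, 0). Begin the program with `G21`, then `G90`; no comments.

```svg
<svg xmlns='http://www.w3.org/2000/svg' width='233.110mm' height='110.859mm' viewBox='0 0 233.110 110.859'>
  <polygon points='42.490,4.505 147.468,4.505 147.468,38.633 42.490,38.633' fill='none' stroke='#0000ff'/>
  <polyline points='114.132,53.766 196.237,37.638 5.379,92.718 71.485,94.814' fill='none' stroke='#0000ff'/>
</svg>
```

Since the viewBox matches the mm dimensions, user units are millimetres directly. The only transform is the Y-flip y_m = 110.859 − y_svg.

Shape 1 is a rectangle drawn with `<polygon>`. Its stroke #0000ff means engrave at S128, F3076. After flipping Y the toolpath is (42.490,106.354) → (147.468,106.354) → (147.468,72.226) → (42.490,72.226) → (42.490,106.354), returning to the start.

Shape 2 is a open polyline drawn with `<polyline>`. Its stroke #0000ff means engrave at S128, F3076. After flipping Y the toolpath is (114.132,57.093) → (196.237,73.221) → (5.379,18.141) → (71.485,16.045).

G21
G90
G00 X42.490 Y106.354
M3 S128
G1 X147.468 Y106.354 F3076
G1 X147.468 Y72.226
G1 X42.490 Y72.226
G1 X42.490 Y106.354
M5
G00 X114.132 Y57.093
M3 S128
G1 X196.237 Y73.221 F3076
G1 X5.379 Y18.141
G1 X71.485 Y16.045
M5
G00 X0.000 Y0.000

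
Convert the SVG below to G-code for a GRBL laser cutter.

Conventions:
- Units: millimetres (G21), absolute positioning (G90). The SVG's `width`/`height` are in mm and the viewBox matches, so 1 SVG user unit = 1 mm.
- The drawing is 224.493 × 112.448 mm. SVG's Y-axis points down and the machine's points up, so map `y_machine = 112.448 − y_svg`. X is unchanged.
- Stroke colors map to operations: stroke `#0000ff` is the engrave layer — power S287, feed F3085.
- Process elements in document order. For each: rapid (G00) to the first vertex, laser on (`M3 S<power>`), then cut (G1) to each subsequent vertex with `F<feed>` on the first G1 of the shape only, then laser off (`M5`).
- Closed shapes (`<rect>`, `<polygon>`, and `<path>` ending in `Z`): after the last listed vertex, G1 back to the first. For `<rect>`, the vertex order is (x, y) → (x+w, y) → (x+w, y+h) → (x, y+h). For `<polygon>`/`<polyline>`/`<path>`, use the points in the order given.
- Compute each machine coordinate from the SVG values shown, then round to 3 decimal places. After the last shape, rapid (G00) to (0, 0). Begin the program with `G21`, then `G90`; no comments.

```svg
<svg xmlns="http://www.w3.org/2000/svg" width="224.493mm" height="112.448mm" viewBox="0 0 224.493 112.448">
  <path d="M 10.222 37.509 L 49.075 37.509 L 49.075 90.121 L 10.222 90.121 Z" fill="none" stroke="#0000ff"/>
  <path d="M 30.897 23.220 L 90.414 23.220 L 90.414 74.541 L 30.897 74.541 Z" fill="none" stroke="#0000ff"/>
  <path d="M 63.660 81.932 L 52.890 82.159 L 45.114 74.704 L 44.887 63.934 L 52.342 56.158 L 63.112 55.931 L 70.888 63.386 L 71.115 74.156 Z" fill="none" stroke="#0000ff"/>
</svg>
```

G21
G90
G00 X10.222 Y74.939
M3 S287
G1 X49.075 Y74.939 F3085
G1 X49.075 Y22.327
G1 X10.222 Y22.327
G1 X10.222 Y74.939
M5
G00 X30.897 Y89.228
M3 S287
G1 X90.414 Y89.228 F3085
G1 X90.414 Y37.907
G1 X30.897 Y37.907
G1 X30.897 Y89.228
M5
G00 X63.660 Y30.516
M3 S287
G1 X52.890 Y30.289 F3085
G1 X45.114 Y37.744
G1 X44.887 Y48.514
G1 X52.342 Y56.290
G1 X63.112 Y56.517
G1 X70.888 Y49.062
G1 X71.115 Y38.292
G1 X63.660 Y30.516
M5
G00 X0.000 Y0.000

1 u = 1 mm; y_m = 112.448 − y.

[1] `<path>` rectangle, #0000ff→engrave S287 F3085: (10.222,74.939) → (49.075,74.939) → (49.075,22.327) → (10.222,22.327) → (10.222,74.939) (closed)

[2] `<path>` rectangle, #0000ff→engrave S287 F3085: (30.897,89.228) → (90.414,89.228) → (90.414,37.907) → (30.897,37.907) → (30.897,89.228) (closed)

[3] `<path>` regular polygon, #0000ff→engrave S287 F3085: (63.660,30.516) → (52.890,30.289) → (45.114,37.744) → (44.887,48.514) → (52.342,56.290) → (63.112,56.517) → (70.888,49.062) → (71.115,38.292) → (63.660,30.516) (closed)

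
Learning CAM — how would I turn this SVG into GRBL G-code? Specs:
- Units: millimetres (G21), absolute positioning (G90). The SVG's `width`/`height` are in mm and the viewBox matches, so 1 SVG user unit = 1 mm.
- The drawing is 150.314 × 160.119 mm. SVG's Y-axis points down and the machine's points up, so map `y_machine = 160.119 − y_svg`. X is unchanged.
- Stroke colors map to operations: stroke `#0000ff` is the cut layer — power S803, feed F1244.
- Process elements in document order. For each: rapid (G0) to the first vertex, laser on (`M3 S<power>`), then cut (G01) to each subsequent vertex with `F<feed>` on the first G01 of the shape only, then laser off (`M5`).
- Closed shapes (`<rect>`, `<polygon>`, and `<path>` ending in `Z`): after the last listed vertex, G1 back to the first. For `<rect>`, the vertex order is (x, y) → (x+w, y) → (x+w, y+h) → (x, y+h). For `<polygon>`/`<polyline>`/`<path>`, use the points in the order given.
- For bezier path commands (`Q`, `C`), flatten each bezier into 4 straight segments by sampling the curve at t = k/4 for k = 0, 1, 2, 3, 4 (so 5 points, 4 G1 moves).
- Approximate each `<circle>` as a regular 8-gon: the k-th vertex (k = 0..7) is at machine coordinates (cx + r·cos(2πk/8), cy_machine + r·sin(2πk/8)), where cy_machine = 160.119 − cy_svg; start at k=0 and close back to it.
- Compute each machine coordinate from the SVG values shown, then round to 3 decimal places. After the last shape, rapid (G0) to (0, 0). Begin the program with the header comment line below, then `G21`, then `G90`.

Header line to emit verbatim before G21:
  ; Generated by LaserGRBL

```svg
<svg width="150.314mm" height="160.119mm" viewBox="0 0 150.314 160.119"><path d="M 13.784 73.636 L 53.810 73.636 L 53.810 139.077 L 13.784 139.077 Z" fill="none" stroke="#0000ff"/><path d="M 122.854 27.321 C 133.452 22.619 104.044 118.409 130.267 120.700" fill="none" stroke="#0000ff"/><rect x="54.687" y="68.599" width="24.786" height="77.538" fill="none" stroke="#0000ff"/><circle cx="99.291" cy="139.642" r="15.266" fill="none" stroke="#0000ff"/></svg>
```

Since the viewBox matches the mm dimensions, user units are millimetres directly. The only transform is the Y-flip y_m = 160.119 − y_svg.

Shape 1 is a rectangle drawn with `<path>`. Its stroke #0000ff means cut at S803, F1244. After flipping Y the toolpath is (13.784,86.483) → (53.810,86.483) → (53.810,21.042) → (13.784,21.042) → (13.784,86.483), returning to the start.

Shape 2 is a cubic bezier drawn with `<path>`. Its stroke #0000ff means cut at S803, F1244. After flipping Y the toolpath is (122.854,132.798) → (124.796,120.513) → (120.701,88.731) → (119.536,55.637) → (130.267,39.419).

Shape 3 is a rectangle drawn with `<rect>`. Its stroke #0000ff means cut at S803, F1244. After flipping Y the toolpath is (54.687,91.520) → (79.473,91.520) → (79.473,13.982) → (54.687,13.982) → (54.687,91.520), returning to the start.

Shape 4 is a circle drawn with `<circle>`. Its stroke #0000ff means cut at S803, F1244. After flipping Y the toolpath is (114.557,20.477) → (110.086,31.272) → (99.291,35.743) → (88.496,31.272) → (84.025,20.477) → (88.496,9.682) → (99.291,5.211) → (110.086,9.682) → (114.557,20.477), returning to the start.

; Generated by LaserGRBL
G21
G90
G0 X13.784 Y86.483
M3 S803
G01 X53.810 Y86.483 F1244
G01 X53.810 Y21.042
G01 X13.784 Y21.042
G01 X13.784 Y86.483
M5
G0 X122.854 Y132.798
M3 S803
G01 X124.796 Y120.513 F1244
G01 X120.701 Y88.731
G01 X119.536 Y55.637
G01 X130.267 Y39.419
M5
G0 X54.687 Y91.520
M3 S803
G01 X79.473 Y91.520 F1244
G01 X79.473 Y13.982
G01 X54.687 Y13.982
G01 X54.687 Y91.520
M5
G0 X114.557 Y20.477
M3 S803
G01 X110.086 Y31.272 F1244
G01 X99.291 Y35.743
G01 X88.496 Y31.272
G01 X84.025 Y20.477
G01 X88.496 Y9.682
G01 X99.291 Y5.211
G01 X110.086 Y9.682
G01 X114.557 Y20.477
M5
G0 X0.000 Y0.000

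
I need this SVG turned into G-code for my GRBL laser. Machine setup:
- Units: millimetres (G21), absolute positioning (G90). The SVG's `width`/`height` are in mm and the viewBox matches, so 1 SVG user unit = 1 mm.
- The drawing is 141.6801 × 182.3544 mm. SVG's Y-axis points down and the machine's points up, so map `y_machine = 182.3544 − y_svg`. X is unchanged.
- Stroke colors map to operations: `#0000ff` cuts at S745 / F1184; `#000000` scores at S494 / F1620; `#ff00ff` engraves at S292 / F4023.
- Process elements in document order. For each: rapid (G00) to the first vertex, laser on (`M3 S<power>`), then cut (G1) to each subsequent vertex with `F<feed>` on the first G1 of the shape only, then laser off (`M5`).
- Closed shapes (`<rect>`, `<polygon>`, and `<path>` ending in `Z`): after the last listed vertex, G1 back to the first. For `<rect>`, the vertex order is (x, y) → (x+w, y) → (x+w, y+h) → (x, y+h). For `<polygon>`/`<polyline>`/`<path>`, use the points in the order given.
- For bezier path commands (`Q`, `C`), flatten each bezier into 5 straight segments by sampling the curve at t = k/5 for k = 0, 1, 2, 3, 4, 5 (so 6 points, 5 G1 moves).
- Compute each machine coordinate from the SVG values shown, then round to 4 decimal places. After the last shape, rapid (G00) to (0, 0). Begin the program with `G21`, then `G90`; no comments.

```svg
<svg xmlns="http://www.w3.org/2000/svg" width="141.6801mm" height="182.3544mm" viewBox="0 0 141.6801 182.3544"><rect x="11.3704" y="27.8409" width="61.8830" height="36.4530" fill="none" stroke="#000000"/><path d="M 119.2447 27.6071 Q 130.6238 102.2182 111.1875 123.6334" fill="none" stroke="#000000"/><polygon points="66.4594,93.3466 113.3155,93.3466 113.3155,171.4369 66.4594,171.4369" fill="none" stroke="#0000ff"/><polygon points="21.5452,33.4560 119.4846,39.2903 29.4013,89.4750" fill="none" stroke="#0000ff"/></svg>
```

G21
G90
G00 X11.3704 Y154.5135
M3 S494
G1 X73.2534 Y154.5135 F1620
G1 X73.2534 Y118.0605
G1 X11.3704 Y118.0605
G1 X11.3704 Y154.5135
M5
G00 X119.2447 Y154.7473
M3 S494
G1 X122.5637 Y127.0307 F1620
G1 X123.4175 Y103.5698
G1 X121.8061 Y84.3645
G1 X117.7294 Y69.4149
G1 X111.1875 Y58.7210
M5
G00 X66.4594 Y89.0078
M3 S745
G1 X113.3155 Y89.0078 F1184
G1 X113.3155 Y10.9175
G1 X66.4594 Y10.9175
G1 X66.4594 Y89.0078
M5
G00 X21.5452 Y148.8984
M3 S745
G1 X119.4846 Y143.0641 F1184
G1 X29.4013 Y92.8794
G1 X21.5452 Y148.8984
M5
G00 X0.0000 Y0.0000

1 u = 1 mm; y_m = 182.3544 − y.

[1] `<rect>` rectangle, #000000→score S494 F1620: (11.3704,154.5135) → (73.2534,154.5135) → (73.2534,118.0605) → (11.3704,118.0605) → (11.3704,154.5135) (closed)

[2] `<path>` quadratic bezier, #000000→score S494 F1620: (119.2447,154.7473) → (122.5637,127.0307) → (123.4175,103.5698) → (121.8061,84.3645) → (117.7294,69.4149) → (111.1875,58.7210)

[3] `<polygon>` rectangle, #0000ff→cut S745 F1184: (66.4594,89.0078) → (113.3155,89.0078) → (113.3155,10.9175) → (66.4594,10.9175) → (66.4594,89.0078) (closed)

[4] `<polygon>` closed polygon, #0000ff→cut S745 F1184: (21.5452,148.8984) → (119.4846,143.0641) → (29.4013,92.8794) → (21.5452,148.8984) (closed)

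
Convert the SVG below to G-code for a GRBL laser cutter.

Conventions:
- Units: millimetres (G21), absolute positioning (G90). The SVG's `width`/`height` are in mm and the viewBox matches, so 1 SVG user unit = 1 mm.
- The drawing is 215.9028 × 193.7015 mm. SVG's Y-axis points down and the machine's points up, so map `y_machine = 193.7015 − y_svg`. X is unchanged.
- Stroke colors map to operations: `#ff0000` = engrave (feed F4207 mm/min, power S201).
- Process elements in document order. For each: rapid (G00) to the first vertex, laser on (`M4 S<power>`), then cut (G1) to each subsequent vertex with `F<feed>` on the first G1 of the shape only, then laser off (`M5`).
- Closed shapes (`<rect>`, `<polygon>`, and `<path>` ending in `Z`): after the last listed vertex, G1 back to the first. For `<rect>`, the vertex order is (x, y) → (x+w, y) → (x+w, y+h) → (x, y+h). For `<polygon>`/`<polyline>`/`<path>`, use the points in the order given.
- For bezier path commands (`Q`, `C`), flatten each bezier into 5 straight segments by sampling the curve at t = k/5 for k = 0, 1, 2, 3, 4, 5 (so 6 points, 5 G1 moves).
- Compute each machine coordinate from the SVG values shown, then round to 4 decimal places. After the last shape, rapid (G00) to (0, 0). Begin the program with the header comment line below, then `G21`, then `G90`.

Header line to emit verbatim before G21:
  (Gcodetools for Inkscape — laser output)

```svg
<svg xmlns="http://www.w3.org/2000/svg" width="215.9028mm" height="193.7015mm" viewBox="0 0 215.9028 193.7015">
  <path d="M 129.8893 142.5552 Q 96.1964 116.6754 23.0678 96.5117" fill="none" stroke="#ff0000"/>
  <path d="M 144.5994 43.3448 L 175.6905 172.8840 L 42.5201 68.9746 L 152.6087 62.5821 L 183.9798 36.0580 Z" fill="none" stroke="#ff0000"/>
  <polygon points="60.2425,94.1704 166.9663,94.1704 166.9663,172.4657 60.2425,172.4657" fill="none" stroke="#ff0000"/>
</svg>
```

(Gcodetools for Inkscape — laser output)
G21
G90
G00 X129.8893 Y51.1463
M4 S201
G1 X114.8347 Y61.2696 F4207
G1 X96.6253 Y70.9356
G1 X75.2610 Y80.1443
G1 X50.7418 Y88.8957
G1 X23.0678 Y97.1898
M5
G00 X144.5994 Y150.3567
M4 S201
G1 X175.6905 Y20.8175 F4207
G1 X42.5201 Y124.7269
G1 X152.6087 Y131.1194
G1 X183.9798 Y157.6435
G1 X144.5994 Y150.3567
M5
G00 X60.2425 Y99.5311
M4 S201
G1 X166.9663 Y99.5311 F4207
G1 X166.9663 Y21.2358
G1 X60.2425 Y21.2358
G1 X60.2425 Y99.5311
M5
G00 X0.0000 Y0.0000

viewBox `0 0 215.9028 193.7015` with mm width/height → 1 unit = 1 mm. Flip: y_m = 193.7015 − y_svg.

**Shape 1** — `<path>` quadratic bezier, stroke `#ff0000` → engrave (S201, F4207). Control points (SVG): P0=(129.8893,142.5552), P1=(96.1964,116.6754), P2=(23.0678,96.5117); sampled at t=k/5. Machine vertices: (129.8893,51.1463) → (114.8347,61.2696) → (96.6253,70.9356) → (75.2610,80.1443) → (50.7418,88.8957) → (23.0678,97.1898). Open path.

**Shape 2** — `<path>` closed polygon, stroke `#ff0000` → engrave (S201, F4207). Machine vertices: (144.5994,150.3567) → (175.6905,20.8175) → (42.5201,124.7269) → (152.6087,131.1194) → (183.9798,157.6435) → (144.5994,150.3567). Closed: final G1 returns to the first vertex.

**Shape 3** — `<polygon>` rectangle, stroke `#ff0000` → engrave (S201, F4207). Machine vertices: (60.2425,99.5311) → (166.9663,99.5311) → (166.9663,21.2358) → (60.2425,21.2358) → (60.2425,99.5311). Closed: final G1 returns to the first vertex.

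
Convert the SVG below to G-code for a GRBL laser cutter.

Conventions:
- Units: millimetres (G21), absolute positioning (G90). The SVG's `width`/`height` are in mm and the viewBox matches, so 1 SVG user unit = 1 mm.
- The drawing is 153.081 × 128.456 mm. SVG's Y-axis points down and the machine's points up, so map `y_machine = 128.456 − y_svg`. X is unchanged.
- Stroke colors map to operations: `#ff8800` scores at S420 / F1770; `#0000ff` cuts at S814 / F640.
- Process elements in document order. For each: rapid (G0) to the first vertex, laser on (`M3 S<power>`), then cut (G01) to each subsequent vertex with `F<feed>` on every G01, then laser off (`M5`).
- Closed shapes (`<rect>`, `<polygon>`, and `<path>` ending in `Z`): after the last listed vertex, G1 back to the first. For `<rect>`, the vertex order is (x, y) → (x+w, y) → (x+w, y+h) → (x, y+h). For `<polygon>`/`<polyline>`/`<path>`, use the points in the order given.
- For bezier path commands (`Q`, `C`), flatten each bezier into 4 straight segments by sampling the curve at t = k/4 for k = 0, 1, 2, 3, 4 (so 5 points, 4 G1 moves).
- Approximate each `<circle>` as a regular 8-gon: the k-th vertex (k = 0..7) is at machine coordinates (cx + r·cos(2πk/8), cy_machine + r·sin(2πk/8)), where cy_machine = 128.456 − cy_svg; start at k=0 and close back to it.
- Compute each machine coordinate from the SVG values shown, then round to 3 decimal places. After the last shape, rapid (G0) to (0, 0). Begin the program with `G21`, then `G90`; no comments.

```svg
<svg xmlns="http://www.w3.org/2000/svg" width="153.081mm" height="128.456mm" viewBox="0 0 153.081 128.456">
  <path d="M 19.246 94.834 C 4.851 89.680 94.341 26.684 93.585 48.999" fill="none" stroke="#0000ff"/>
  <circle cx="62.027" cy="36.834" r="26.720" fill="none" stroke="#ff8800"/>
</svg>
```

G21
G90
G0 X19.246 Y33.622
M3 S814
G01 X24.895 Y46.096 F640
G01 X51.301 Y66.840 F640
G01 X80.264 Y82.434 F640
G01 X93.585 Y79.457 F640
M5
G0 X88.747 Y91.622
M3 S420
G01 X80.921 Y110.516 F1770
G01 X62.027 Y118.342 F1770
G01 X43.133 Y110.516 F1770
G01 X35.307 Y91.622 F1770
G01 X43.133 Y72.728 F1770
G01 X62.027 Y64.902 F1770
G01 X80.921 Y72.728 F1770
G01 X88.747 Y91.622 F1770
M5
G0 X0.000 Y0.000

Since the viewBox matches the mm dimensions, user units are millimetres directly. The only transform is the Y-flip y_m = 128.456 − y_svg.

Shape 1 is a cubic bezier drawn with `<path>`. Its stroke #0000ff means cut at S814, F640. After flipping Y the toolpath is (19.246,33.622) → (24.895,46.096) → (51.301,66.840) → (80.264,82.434) → (93.585,79.457).

Shape 2 is a circle drawn with `<circle>`. Its stroke #ff8800 means score at S420, F1770. After flipping Y the toolpath is (88.747,91.622) → (80.921,110.516) → (62.027,118.342) → (43.133,110.516) → (35.307,91.622) → (43.133,72.728) → (62.027,64.902) → (80.921,72.728) → (88.747,91.622), returning to the start.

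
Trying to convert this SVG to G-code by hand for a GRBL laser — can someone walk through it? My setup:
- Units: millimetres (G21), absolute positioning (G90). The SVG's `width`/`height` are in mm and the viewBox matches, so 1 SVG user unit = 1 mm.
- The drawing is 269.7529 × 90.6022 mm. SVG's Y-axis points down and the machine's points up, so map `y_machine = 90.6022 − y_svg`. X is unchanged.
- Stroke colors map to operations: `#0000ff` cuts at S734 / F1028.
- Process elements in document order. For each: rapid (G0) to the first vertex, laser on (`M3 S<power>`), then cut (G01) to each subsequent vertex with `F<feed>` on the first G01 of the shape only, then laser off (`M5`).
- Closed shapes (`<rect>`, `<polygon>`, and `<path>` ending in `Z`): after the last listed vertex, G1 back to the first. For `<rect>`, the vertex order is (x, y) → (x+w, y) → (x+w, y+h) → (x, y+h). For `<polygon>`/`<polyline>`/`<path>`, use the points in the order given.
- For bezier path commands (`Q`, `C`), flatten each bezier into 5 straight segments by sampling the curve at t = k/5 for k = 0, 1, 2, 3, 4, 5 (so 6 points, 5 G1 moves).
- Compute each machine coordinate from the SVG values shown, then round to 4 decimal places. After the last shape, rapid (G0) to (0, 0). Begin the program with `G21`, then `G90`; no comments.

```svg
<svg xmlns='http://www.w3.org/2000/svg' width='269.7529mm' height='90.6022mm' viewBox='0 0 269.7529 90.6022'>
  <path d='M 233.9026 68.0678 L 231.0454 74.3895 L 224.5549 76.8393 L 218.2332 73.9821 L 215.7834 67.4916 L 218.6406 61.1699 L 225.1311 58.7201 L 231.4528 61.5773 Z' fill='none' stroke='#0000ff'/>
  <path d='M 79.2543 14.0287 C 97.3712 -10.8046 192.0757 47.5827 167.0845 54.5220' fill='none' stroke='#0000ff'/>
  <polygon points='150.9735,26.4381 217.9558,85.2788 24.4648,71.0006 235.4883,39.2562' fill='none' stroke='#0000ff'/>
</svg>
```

viewBox `0 0 269.7529 90.6022` with mm width/height → 1 unit = 1 mm. Flip: y_m = 90.6022 − y_svg.

**Shape 1** — `<path>` regular polygon, stroke `#0000ff` → cut (S734, F1028). Machine vertices: (233.9026,22.5344) → (231.0454,16.2127) → (224.5549,13.7629) → (218.2332,16.6201) → (215.7834,23.1106) → (218.6406,29.4323) → (225.1311,31.8821) → (231.4528,29.0249) → (233.9026,22.5344). Closed: final G1 returns to the first vertex.

**Shape 2** — `<path>` cubic bezier, stroke `#0000ff` → cut (S734, F1028). Control points (SVG): P0=(79.2543,14.0287), P1=(97.3712,-10.8046), P2=(192.0757,47.5827), P3=(167.0845,54.5220); sampled at t=k/5. Machine vertices: (79.2543,76.5735) → (97.7447,82.5644) → (125.1945,75.0464) → (152.1821,60.4836) → (169.2860,45.3402) → (167.0845,36.0802). Open path.

**Shape 3** — `<polygon>` closed polygon, stroke `#0000ff` → cut (S734, F1028). Machine vertices: (150.9735,64.1641) → (217.9558,5.3234) → (24.4648,19.6016) → (235.4883,51.3460) → (150.9735,64.1641). Closed: final G1 returns to the first vertex.

G21
G90
G0 X233.9026 Y22.5344
M3 S734
G01 X231.0454 Y16.2127 F1028
G01 X224.5549 Y13.7629
G01 X218.2332 Y16.6201
G01 X215.7834 Y23.1106
G01 X218.6406 Y29.4323
G01 X225.1311 Y31.8821
G01 X231.4528 Y29.0249
G01 X233.9026 Y22.5344
M5
G0 X79.2543 Y76.5735
M3 S734
G01 X97.7447 Y82.5644 F1028
G01 X125.1945 Y75.0464
G01 X152.1821 Y60.4836
G01 X169.2860 Y45.3402
G01 X167.0845 Y36.0802
M5
G0 X150.9735 Y64.1641
M3 S734
G01 X217.9558 Y5.3234 F1028
G01 X24.4648 Y19.6016
G01 X235.4883 Y51.3460
G01 X150.9735 Y64.1641
M5
G0 X0.0000 Y0.0000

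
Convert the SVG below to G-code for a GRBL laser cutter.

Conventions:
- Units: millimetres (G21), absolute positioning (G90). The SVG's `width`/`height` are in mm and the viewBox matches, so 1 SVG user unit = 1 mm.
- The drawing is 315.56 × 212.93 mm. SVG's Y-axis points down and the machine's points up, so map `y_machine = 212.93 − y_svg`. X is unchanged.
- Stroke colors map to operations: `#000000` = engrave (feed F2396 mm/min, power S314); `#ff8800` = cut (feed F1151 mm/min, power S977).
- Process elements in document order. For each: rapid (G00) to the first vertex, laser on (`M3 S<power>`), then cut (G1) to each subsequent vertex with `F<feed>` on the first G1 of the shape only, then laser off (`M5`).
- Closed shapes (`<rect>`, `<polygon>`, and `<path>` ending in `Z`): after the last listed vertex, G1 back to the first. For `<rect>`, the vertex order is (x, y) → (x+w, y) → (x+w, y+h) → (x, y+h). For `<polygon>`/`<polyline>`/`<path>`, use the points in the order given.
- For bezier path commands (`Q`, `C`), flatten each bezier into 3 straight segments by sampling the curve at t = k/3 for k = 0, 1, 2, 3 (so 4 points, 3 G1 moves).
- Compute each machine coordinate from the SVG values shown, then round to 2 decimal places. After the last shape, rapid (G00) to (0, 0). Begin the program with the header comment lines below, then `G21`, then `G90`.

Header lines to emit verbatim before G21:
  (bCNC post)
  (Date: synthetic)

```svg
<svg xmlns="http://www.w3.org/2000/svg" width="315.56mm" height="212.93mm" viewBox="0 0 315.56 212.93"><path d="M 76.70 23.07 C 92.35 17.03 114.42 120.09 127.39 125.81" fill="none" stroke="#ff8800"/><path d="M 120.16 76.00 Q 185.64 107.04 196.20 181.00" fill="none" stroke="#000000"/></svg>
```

viewBox `0 0 315.56 212.93` with mm width/height → 1 unit = 1 mm. Flip: y_m = 212.93 − y_svg.

**Shape 1** — `<path>` cubic bezier, stroke `#ff8800` → cut (S977, F1151). Control points (SVG): P0=(76.70,23.07), P1=(92.35,17.03), P2=(114.42,120.09), P3=(127.39,125.81); sampled at t=k/3. Machine vertices: (76.70,189.86) → (93.92,167.18) → (111.96,117.64) → (127.39,87.12). Open path.

**Shape 2** — `<path>` quadratic bezier, stroke `#000000` → engrave (S314, F2396). Control points (SVG): P0=(120.16,76.00), P1=(185.64,107.04), P2=(196.20,181.00); sampled at t=k/3. Machine vertices: (120.16,136.93) → (157.71,111.47) → (183.06,76.47) → (196.20,31.93). Open path.

(bCNC post)
(Date: synthetic)
G21
G90
G00 X76.70 Y189.86
M3 S977
G1 X93.92 Y167.18 F1151
G1 X111.96 Y117.64
G1 X127.39 Y87.12
M5
G00 X120.16 Y136.93
M3 S314
G1 X157.71 Y111.47 F2396
G1 X183.06 Y76.47
G1 X196.20 Y31.93
M5
G00 X0.00 Y0.00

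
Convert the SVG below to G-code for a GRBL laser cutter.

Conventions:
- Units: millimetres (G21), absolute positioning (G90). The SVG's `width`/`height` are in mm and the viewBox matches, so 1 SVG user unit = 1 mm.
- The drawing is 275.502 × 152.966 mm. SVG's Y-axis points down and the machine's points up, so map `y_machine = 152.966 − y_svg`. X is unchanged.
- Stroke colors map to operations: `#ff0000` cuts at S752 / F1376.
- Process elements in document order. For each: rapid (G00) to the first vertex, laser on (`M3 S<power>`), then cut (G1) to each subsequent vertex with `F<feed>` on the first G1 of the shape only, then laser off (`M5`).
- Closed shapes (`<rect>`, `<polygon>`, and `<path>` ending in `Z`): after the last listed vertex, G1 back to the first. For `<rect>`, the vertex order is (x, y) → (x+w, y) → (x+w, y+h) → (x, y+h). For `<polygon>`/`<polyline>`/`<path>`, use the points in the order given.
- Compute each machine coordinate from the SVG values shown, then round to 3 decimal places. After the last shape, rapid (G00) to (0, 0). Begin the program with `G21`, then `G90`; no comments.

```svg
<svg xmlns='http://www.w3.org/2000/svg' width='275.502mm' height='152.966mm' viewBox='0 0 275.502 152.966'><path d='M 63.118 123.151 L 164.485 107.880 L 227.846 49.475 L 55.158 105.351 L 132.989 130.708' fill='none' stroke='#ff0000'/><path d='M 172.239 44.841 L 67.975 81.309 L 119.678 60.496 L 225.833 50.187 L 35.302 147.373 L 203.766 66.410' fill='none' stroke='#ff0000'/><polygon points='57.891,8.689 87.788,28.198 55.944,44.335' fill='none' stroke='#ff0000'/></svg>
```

viewBox `0 0 275.502 152.966` with mm width/height → 1 unit = 1 mm. Flip: y_m = 152.966 − y_svg.

**Shape 1** — `<path>` open polyline, stroke `#ff0000` → cut (S752, F1376). Machine vertices: (63.118,29.815) → (164.485,45.086) → (227.846,103.491) → (55.158,47.615) → (132.989,22.258). Open path.

**Shape 2** — `<path>` open polyline, stroke `#ff0000` → cut (S752, F1376). Machine vertices: (172.239,108.125) → (67.975,71.657) → (119.678,92.470) → (225.833,102.779) → (35.302,5.593) → (203.766,86.556). Open path.

**Shape 3** — `<polygon>` regular polygon, stroke `#ff0000` → cut (S752, F1376). Machine vertices: (57.891,144.277) → (87.788,124.768) → (55.944,108.631) → (57.891,144.277). Closed: final G1 returns to the first vertex.

G21
G90
G00 X63.118 Y29.815
M3 S752
G1 X164.485 Y45.086 F1376
G1 X227.846 Y103.491
G1 X55.158 Y47.615
G1 X132.989 Y22.258
M5
G00 X172.239 Y108.125
M3 S752
G1 X67.975 Y71.657 F1376
G1 X119.678 Y92.470
G1 X225.833 Y102.779
G1 X35.302 Y5.593
G1 X203.766 Y86.556
M5
G00 X57.891 Y144.277
M3 S752
G1 X87.788 Y124.768 F1376
G1 X55.944 Y108.631
G1 X57.891 Y144.277
M5
G00 X0.000 Y0.000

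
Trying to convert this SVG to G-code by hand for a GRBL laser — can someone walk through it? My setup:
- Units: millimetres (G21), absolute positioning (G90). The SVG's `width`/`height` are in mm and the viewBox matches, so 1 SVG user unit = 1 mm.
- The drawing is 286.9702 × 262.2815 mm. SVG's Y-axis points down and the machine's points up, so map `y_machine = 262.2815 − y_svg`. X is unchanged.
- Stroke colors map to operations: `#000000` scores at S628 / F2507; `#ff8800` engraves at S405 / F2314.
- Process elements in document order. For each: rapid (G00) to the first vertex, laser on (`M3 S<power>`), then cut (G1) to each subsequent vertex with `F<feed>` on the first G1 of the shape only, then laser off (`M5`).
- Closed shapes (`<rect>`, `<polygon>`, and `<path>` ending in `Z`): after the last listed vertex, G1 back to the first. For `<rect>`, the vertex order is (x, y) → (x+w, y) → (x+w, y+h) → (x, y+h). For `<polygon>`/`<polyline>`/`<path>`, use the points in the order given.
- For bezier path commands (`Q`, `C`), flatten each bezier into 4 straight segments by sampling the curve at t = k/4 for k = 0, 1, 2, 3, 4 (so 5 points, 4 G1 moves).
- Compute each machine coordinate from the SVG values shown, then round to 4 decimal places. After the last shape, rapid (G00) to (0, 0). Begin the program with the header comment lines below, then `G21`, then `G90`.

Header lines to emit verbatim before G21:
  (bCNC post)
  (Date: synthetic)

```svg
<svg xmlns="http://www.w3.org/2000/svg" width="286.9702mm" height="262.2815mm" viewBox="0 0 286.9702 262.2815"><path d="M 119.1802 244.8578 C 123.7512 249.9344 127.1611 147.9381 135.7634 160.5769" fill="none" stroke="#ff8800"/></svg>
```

viewBox `0 0 286.9702 262.2815` with mm width/height → 1 unit = 1 mm. Flip: y_m = 262.2815 − y_svg.

**Shape 1** — `<path>` cubic bezier, stroke `#ff8800` → engrave (S405, F2314). Control points (SVG): P0=(119.1802,244.8578), P1=(123.7512,249.9344), P2=(127.1611,147.9381), P3=(135.7634,160.5769); sampled at t=k/4. Machine vertices: (119.1802,17.4237) → (122.4900,30.2282) → (125.9601,62.4000) → (130.1860,93.1538) → (135.7634,101.7046). Open path.

(bCNC post)
(Date: synthetic)
G21
G90
G00 X119.1802 Y17.4237
M3 S405
G1 X122.4900 Y30.2282 F2314
G1 X125.9601 Y62.4000
G1 X130.1860 Y93.1538
G1 X135.7634 Y101.7046
M5
G00 X0.0000 Y0.0000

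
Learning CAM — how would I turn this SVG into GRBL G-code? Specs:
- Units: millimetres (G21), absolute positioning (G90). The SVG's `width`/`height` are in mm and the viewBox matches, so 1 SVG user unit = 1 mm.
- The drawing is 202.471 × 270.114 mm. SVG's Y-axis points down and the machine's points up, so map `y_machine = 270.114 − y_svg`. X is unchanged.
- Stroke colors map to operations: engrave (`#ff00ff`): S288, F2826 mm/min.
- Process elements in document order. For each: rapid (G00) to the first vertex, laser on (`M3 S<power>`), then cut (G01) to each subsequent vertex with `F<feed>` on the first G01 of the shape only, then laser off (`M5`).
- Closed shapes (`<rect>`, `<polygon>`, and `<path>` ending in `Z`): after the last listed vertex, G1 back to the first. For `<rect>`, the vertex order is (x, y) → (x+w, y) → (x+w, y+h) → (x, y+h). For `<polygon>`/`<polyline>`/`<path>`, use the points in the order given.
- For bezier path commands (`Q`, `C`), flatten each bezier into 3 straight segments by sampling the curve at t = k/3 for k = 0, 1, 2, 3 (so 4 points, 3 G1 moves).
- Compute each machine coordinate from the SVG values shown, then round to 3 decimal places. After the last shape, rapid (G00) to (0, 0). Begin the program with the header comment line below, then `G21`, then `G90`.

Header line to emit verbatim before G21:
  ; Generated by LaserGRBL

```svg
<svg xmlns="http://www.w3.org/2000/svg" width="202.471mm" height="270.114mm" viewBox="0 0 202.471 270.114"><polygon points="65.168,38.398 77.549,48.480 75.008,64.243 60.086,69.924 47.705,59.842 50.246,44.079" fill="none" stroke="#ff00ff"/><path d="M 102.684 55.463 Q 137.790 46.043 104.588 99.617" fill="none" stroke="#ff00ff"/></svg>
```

Since the viewBox matches the mm dimensions, user units are millimetres directly. The only transform is the Y-flip y_m = 270.114 − y_svg.

Shape 1 is a regular polygon drawn with `<polygon>`. Its stroke #ff00ff means engrave at S288, F2826. After flipping Y the toolpath is (65.168,231.716) → (77.549,221.634) → (75.008,205.871) → (60.086,200.190) → (47.705,210.272) → (50.246,226.035) → (65.168,231.716), returning to the start.

Shape 2 is a quadratic bezier drawn with `<path>`. Its stroke #ff00ff means engrave at S288, F2826. After flipping Y the toolpath is (102.684,214.651) → (118.498,213.932) → (119.133,199.214) → (104.588,170.497).

; Generated by LaserGRBL
G21
G90
G00 X65.168 Y231.716
M3 S288
G01 X77.549 Y221.634 F2826
G01 X75.008 Y205.871
G01 X60.086 Y200.190
G01 X47.705 Y210.272
G01 X50.246 Y226.035
G01 X65.168 Y231.716
M5
G00 X102.684 Y214.651
M3 S288
G01 X118.498 Y213.932 F2826
G01 X119.133 Y199.214
G01 X104.588 Y170.497
M5
G00 X0.000 Y0.000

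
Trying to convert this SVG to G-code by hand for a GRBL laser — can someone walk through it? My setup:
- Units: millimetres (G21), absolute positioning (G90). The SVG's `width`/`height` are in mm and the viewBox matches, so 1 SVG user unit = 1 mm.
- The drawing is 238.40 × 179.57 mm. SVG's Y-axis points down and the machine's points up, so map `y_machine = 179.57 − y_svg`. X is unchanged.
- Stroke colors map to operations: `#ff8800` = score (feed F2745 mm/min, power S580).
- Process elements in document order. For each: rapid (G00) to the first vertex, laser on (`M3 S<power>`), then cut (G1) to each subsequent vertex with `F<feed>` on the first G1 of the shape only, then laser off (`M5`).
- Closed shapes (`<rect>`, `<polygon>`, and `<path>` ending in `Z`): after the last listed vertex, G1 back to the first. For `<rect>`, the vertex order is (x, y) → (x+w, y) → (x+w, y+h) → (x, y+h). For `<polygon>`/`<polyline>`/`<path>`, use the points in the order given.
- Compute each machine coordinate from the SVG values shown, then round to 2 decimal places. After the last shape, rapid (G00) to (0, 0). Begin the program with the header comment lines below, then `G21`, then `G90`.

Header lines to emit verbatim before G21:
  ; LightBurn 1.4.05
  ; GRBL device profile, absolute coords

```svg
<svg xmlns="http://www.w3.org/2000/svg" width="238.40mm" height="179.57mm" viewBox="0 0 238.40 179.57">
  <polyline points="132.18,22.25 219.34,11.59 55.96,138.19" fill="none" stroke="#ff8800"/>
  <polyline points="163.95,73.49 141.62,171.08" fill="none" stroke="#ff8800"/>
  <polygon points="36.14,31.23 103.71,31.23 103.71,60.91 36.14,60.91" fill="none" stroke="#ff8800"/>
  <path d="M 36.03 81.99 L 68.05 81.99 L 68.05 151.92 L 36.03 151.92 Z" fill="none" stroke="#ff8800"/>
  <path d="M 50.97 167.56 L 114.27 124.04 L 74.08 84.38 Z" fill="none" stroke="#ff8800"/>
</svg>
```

; LightBurn 1.4.05
; GRBL device profile, absolute coords
G21
G90
G00 X132.18 Y157.32
M3 S580
G1 X219.34 Y167.98 F2745
G1 X55.96 Y41.38
M5
G00 X163.95 Y106.08
M3 S580
G1 X141.62 Y8.49 F2745
M5
G00 X36.14 Y148.34
M3 S580
G1 X103.71 Y148.34 F2745
G1 X103.71 Y118.66
G1 X36.14 Y118.66
G1 X36.14 Y148.34
M5
G00 X36.03 Y97.58
M3 S580
G1 X68.05 Y97.58 F2745
G1 X68.05 Y27.65
G1 X36.03 Y27.65
G1 X36.03 Y97.58
M5
G00 X50.97 Y12.01
M3 S580
G1 X114.27 Y55.53 F2745
G1 X74.08 Y95.19
G1 X50.97 Y12.01
M5
G00 X0.00 Y0.00

Since the viewBox matches the mm dimensions, user units are millimetres directly. The only transform is the Y-flip y_m = 179.57 − y_svg.

Shape 1 is a open polyline drawn with `<polyline>`. Its stroke #ff8800 means score at S580, F2745. After flipping Y the toolpath is (132.18,157.32) → (219.34,167.98) → (55.96,41.38).

Shape 2 is a line segment drawn with `<polyline>`. Its stroke #ff8800 means score at S580, F2745. After flipping Y the toolpath is (163.95,106.08) → (141.62,8.49).

Shape 3 is a rectangle drawn with `<polygon>`. Its stroke #ff8800 means score at S580, F2745. After flipping Y the toolpath is (36.14,148.34) → (103.71,148.34) → (103.71,118.66) → (36.14,118.66) → (36.14,148.34), returning to the start.

Shape 4 is a rectangle drawn with `<path>`. Its stroke #ff8800 means score at S580, F2745. After flipping Y the toolpath is (36.03,97.58) → (68.05,97.58) → (68.05,27.65) → (36.03,27.65) → (36.03,97.58), returning to the start.

Shape 5 is a closed polygon drawn with `<path>`. Its stroke #ff8800 means score at S580, F2745. After flipping Y the toolpath is (50.97,12.01) → (114.27,55.53) → (74.08,95.19) → (50.97,12.01), returning to the start.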